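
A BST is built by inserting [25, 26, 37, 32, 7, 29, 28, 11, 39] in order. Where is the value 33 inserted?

Starting tree (level order): [25, 7, 26, None, 11, None, 37, None, None, 32, 39, 29, None, None, None, 28]
Insertion path: 25 -> 26 -> 37 -> 32
Result: insert 33 as right child of 32
Final tree (level order): [25, 7, 26, None, 11, None, 37, None, None, 32, 39, 29, 33, None, None, 28]


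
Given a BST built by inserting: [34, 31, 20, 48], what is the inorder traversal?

Tree insertion order: [34, 31, 20, 48]
Tree (level-order array): [34, 31, 48, 20]
Inorder traversal: [20, 31, 34, 48]


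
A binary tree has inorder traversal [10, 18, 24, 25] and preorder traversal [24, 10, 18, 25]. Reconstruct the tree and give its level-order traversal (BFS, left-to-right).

Inorder:  [10, 18, 24, 25]
Preorder: [24, 10, 18, 25]
Algorithm: preorder visits root first, so consume preorder in order;
for each root, split the current inorder slice at that value into
left-subtree inorder and right-subtree inorder, then recurse.
Recursive splits:
  root=24; inorder splits into left=[10, 18], right=[25]
  root=10; inorder splits into left=[], right=[18]
  root=18; inorder splits into left=[], right=[]
  root=25; inorder splits into left=[], right=[]
Reconstructed level-order: [24, 10, 25, 18]


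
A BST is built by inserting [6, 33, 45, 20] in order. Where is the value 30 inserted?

Starting tree (level order): [6, None, 33, 20, 45]
Insertion path: 6 -> 33 -> 20
Result: insert 30 as right child of 20
Final tree (level order): [6, None, 33, 20, 45, None, 30]


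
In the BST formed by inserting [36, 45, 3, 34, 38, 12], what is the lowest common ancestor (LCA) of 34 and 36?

Tree insertion order: [36, 45, 3, 34, 38, 12]
Tree (level-order array): [36, 3, 45, None, 34, 38, None, 12]
In a BST, the LCA of p=34, q=36 is the first node v on the
root-to-leaf path with p <= v <= q (go left if both < v, right if both > v).
Walk from root:
  at 36: 34 <= 36 <= 36, this is the LCA
LCA = 36


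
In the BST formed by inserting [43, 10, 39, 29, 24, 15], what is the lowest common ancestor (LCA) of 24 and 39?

Tree insertion order: [43, 10, 39, 29, 24, 15]
Tree (level-order array): [43, 10, None, None, 39, 29, None, 24, None, 15]
In a BST, the LCA of p=24, q=39 is the first node v on the
root-to-leaf path with p <= v <= q (go left if both < v, right if both > v).
Walk from root:
  at 43: both 24 and 39 < 43, go left
  at 10: both 24 and 39 > 10, go right
  at 39: 24 <= 39 <= 39, this is the LCA
LCA = 39


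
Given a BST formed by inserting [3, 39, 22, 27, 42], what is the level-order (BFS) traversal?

Tree insertion order: [3, 39, 22, 27, 42]
Tree (level-order array): [3, None, 39, 22, 42, None, 27]
BFS from the root, enqueuing left then right child of each popped node:
  queue [3] -> pop 3, enqueue [39], visited so far: [3]
  queue [39] -> pop 39, enqueue [22, 42], visited so far: [3, 39]
  queue [22, 42] -> pop 22, enqueue [27], visited so far: [3, 39, 22]
  queue [42, 27] -> pop 42, enqueue [none], visited so far: [3, 39, 22, 42]
  queue [27] -> pop 27, enqueue [none], visited so far: [3, 39, 22, 42, 27]
Result: [3, 39, 22, 42, 27]


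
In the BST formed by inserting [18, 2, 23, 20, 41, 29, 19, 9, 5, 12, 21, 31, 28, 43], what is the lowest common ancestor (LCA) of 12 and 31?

Tree insertion order: [18, 2, 23, 20, 41, 29, 19, 9, 5, 12, 21, 31, 28, 43]
Tree (level-order array): [18, 2, 23, None, 9, 20, 41, 5, 12, 19, 21, 29, 43, None, None, None, None, None, None, None, None, 28, 31]
In a BST, the LCA of p=12, q=31 is the first node v on the
root-to-leaf path with p <= v <= q (go left if both < v, right if both > v).
Walk from root:
  at 18: 12 <= 18 <= 31, this is the LCA
LCA = 18


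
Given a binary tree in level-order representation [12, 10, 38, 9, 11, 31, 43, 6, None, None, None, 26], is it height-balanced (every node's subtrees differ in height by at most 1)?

Tree (level-order array): [12, 10, 38, 9, 11, 31, 43, 6, None, None, None, 26]
Definition: a tree is height-balanced if, at every node, |h(left) - h(right)| <= 1 (empty subtree has height -1).
Bottom-up per-node check:
  node 6: h_left=-1, h_right=-1, diff=0 [OK], height=0
  node 9: h_left=0, h_right=-1, diff=1 [OK], height=1
  node 11: h_left=-1, h_right=-1, diff=0 [OK], height=0
  node 10: h_left=1, h_right=0, diff=1 [OK], height=2
  node 26: h_left=-1, h_right=-1, diff=0 [OK], height=0
  node 31: h_left=0, h_right=-1, diff=1 [OK], height=1
  node 43: h_left=-1, h_right=-1, diff=0 [OK], height=0
  node 38: h_left=1, h_right=0, diff=1 [OK], height=2
  node 12: h_left=2, h_right=2, diff=0 [OK], height=3
All nodes satisfy the balance condition.
Result: Balanced


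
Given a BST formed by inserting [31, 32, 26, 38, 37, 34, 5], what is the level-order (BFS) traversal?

Tree insertion order: [31, 32, 26, 38, 37, 34, 5]
Tree (level-order array): [31, 26, 32, 5, None, None, 38, None, None, 37, None, 34]
BFS from the root, enqueuing left then right child of each popped node:
  queue [31] -> pop 31, enqueue [26, 32], visited so far: [31]
  queue [26, 32] -> pop 26, enqueue [5], visited so far: [31, 26]
  queue [32, 5] -> pop 32, enqueue [38], visited so far: [31, 26, 32]
  queue [5, 38] -> pop 5, enqueue [none], visited so far: [31, 26, 32, 5]
  queue [38] -> pop 38, enqueue [37], visited so far: [31, 26, 32, 5, 38]
  queue [37] -> pop 37, enqueue [34], visited so far: [31, 26, 32, 5, 38, 37]
  queue [34] -> pop 34, enqueue [none], visited so far: [31, 26, 32, 5, 38, 37, 34]
Result: [31, 26, 32, 5, 38, 37, 34]


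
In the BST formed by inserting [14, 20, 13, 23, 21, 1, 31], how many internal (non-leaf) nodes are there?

Tree built from: [14, 20, 13, 23, 21, 1, 31]
Tree (level-order array): [14, 13, 20, 1, None, None, 23, None, None, 21, 31]
Rule: An internal node has at least one child.
Per-node child counts:
  node 14: 2 child(ren)
  node 13: 1 child(ren)
  node 1: 0 child(ren)
  node 20: 1 child(ren)
  node 23: 2 child(ren)
  node 21: 0 child(ren)
  node 31: 0 child(ren)
Matching nodes: [14, 13, 20, 23]
Count of internal (non-leaf) nodes: 4


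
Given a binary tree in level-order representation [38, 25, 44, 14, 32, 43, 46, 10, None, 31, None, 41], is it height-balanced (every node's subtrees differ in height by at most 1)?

Tree (level-order array): [38, 25, 44, 14, 32, 43, 46, 10, None, 31, None, 41]
Definition: a tree is height-balanced if, at every node, |h(left) - h(right)| <= 1 (empty subtree has height -1).
Bottom-up per-node check:
  node 10: h_left=-1, h_right=-1, diff=0 [OK], height=0
  node 14: h_left=0, h_right=-1, diff=1 [OK], height=1
  node 31: h_left=-1, h_right=-1, diff=0 [OK], height=0
  node 32: h_left=0, h_right=-1, diff=1 [OK], height=1
  node 25: h_left=1, h_right=1, diff=0 [OK], height=2
  node 41: h_left=-1, h_right=-1, diff=0 [OK], height=0
  node 43: h_left=0, h_right=-1, diff=1 [OK], height=1
  node 46: h_left=-1, h_right=-1, diff=0 [OK], height=0
  node 44: h_left=1, h_right=0, diff=1 [OK], height=2
  node 38: h_left=2, h_right=2, diff=0 [OK], height=3
All nodes satisfy the balance condition.
Result: Balanced


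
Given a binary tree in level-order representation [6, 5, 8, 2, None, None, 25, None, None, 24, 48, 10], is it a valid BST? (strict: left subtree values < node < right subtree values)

Level-order array: [6, 5, 8, 2, None, None, 25, None, None, 24, 48, 10]
Validate using subtree bounds (lo, hi): at each node, require lo < value < hi,
then recurse left with hi=value and right with lo=value.
Preorder trace (stopping at first violation):
  at node 6 with bounds (-inf, +inf): OK
  at node 5 with bounds (-inf, 6): OK
  at node 2 with bounds (-inf, 5): OK
  at node 8 with bounds (6, +inf): OK
  at node 25 with bounds (8, +inf): OK
  at node 24 with bounds (8, 25): OK
  at node 10 with bounds (8, 24): OK
  at node 48 with bounds (25, +inf): OK
No violation found at any node.
Result: Valid BST


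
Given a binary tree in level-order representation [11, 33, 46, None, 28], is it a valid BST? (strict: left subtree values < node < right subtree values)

Level-order array: [11, 33, 46, None, 28]
Validate using subtree bounds (lo, hi): at each node, require lo < value < hi,
then recurse left with hi=value and right with lo=value.
Preorder trace (stopping at first violation):
  at node 11 with bounds (-inf, +inf): OK
  at node 33 with bounds (-inf, 11): VIOLATION
Node 33 violates its bound: not (-inf < 33 < 11).
Result: Not a valid BST


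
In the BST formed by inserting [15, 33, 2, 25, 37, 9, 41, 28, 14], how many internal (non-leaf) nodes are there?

Tree built from: [15, 33, 2, 25, 37, 9, 41, 28, 14]
Tree (level-order array): [15, 2, 33, None, 9, 25, 37, None, 14, None, 28, None, 41]
Rule: An internal node has at least one child.
Per-node child counts:
  node 15: 2 child(ren)
  node 2: 1 child(ren)
  node 9: 1 child(ren)
  node 14: 0 child(ren)
  node 33: 2 child(ren)
  node 25: 1 child(ren)
  node 28: 0 child(ren)
  node 37: 1 child(ren)
  node 41: 0 child(ren)
Matching nodes: [15, 2, 9, 33, 25, 37]
Count of internal (non-leaf) nodes: 6


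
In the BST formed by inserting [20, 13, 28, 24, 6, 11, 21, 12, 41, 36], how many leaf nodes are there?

Tree built from: [20, 13, 28, 24, 6, 11, 21, 12, 41, 36]
Tree (level-order array): [20, 13, 28, 6, None, 24, 41, None, 11, 21, None, 36, None, None, 12]
Rule: A leaf has 0 children.
Per-node child counts:
  node 20: 2 child(ren)
  node 13: 1 child(ren)
  node 6: 1 child(ren)
  node 11: 1 child(ren)
  node 12: 0 child(ren)
  node 28: 2 child(ren)
  node 24: 1 child(ren)
  node 21: 0 child(ren)
  node 41: 1 child(ren)
  node 36: 0 child(ren)
Matching nodes: [12, 21, 36]
Count of leaf nodes: 3


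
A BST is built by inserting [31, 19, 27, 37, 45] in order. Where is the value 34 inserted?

Starting tree (level order): [31, 19, 37, None, 27, None, 45]
Insertion path: 31 -> 37
Result: insert 34 as left child of 37
Final tree (level order): [31, 19, 37, None, 27, 34, 45]


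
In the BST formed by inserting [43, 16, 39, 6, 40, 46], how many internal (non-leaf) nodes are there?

Tree built from: [43, 16, 39, 6, 40, 46]
Tree (level-order array): [43, 16, 46, 6, 39, None, None, None, None, None, 40]
Rule: An internal node has at least one child.
Per-node child counts:
  node 43: 2 child(ren)
  node 16: 2 child(ren)
  node 6: 0 child(ren)
  node 39: 1 child(ren)
  node 40: 0 child(ren)
  node 46: 0 child(ren)
Matching nodes: [43, 16, 39]
Count of internal (non-leaf) nodes: 3


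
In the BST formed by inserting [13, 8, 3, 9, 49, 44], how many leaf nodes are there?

Tree built from: [13, 8, 3, 9, 49, 44]
Tree (level-order array): [13, 8, 49, 3, 9, 44]
Rule: A leaf has 0 children.
Per-node child counts:
  node 13: 2 child(ren)
  node 8: 2 child(ren)
  node 3: 0 child(ren)
  node 9: 0 child(ren)
  node 49: 1 child(ren)
  node 44: 0 child(ren)
Matching nodes: [3, 9, 44]
Count of leaf nodes: 3


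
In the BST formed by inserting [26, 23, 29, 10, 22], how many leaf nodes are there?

Tree built from: [26, 23, 29, 10, 22]
Tree (level-order array): [26, 23, 29, 10, None, None, None, None, 22]
Rule: A leaf has 0 children.
Per-node child counts:
  node 26: 2 child(ren)
  node 23: 1 child(ren)
  node 10: 1 child(ren)
  node 22: 0 child(ren)
  node 29: 0 child(ren)
Matching nodes: [22, 29]
Count of leaf nodes: 2


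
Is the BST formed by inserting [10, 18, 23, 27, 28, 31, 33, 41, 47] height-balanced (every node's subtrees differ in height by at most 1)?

Tree (level-order array): [10, None, 18, None, 23, None, 27, None, 28, None, 31, None, 33, None, 41, None, 47]
Definition: a tree is height-balanced if, at every node, |h(left) - h(right)| <= 1 (empty subtree has height -1).
Bottom-up per-node check:
  node 47: h_left=-1, h_right=-1, diff=0 [OK], height=0
  node 41: h_left=-1, h_right=0, diff=1 [OK], height=1
  node 33: h_left=-1, h_right=1, diff=2 [FAIL (|-1-1|=2 > 1)], height=2
  node 31: h_left=-1, h_right=2, diff=3 [FAIL (|-1-2|=3 > 1)], height=3
  node 28: h_left=-1, h_right=3, diff=4 [FAIL (|-1-3|=4 > 1)], height=4
  node 27: h_left=-1, h_right=4, diff=5 [FAIL (|-1-4|=5 > 1)], height=5
  node 23: h_left=-1, h_right=5, diff=6 [FAIL (|-1-5|=6 > 1)], height=6
  node 18: h_left=-1, h_right=6, diff=7 [FAIL (|-1-6|=7 > 1)], height=7
  node 10: h_left=-1, h_right=7, diff=8 [FAIL (|-1-7|=8 > 1)], height=8
Node 33 violates the condition: |-1 - 1| = 2 > 1.
Result: Not balanced


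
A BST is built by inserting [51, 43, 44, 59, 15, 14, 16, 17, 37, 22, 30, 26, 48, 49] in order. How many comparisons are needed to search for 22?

Search path for 22: 51 -> 43 -> 15 -> 16 -> 17 -> 37 -> 22
Found: True
Comparisons: 7


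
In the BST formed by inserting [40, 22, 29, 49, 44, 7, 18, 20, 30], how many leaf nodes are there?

Tree built from: [40, 22, 29, 49, 44, 7, 18, 20, 30]
Tree (level-order array): [40, 22, 49, 7, 29, 44, None, None, 18, None, 30, None, None, None, 20]
Rule: A leaf has 0 children.
Per-node child counts:
  node 40: 2 child(ren)
  node 22: 2 child(ren)
  node 7: 1 child(ren)
  node 18: 1 child(ren)
  node 20: 0 child(ren)
  node 29: 1 child(ren)
  node 30: 0 child(ren)
  node 49: 1 child(ren)
  node 44: 0 child(ren)
Matching nodes: [20, 30, 44]
Count of leaf nodes: 3


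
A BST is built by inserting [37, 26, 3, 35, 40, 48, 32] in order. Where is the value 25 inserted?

Starting tree (level order): [37, 26, 40, 3, 35, None, 48, None, None, 32]
Insertion path: 37 -> 26 -> 3
Result: insert 25 as right child of 3
Final tree (level order): [37, 26, 40, 3, 35, None, 48, None, 25, 32]


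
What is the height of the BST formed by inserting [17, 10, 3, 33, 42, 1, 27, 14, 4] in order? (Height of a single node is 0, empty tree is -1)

Insertion order: [17, 10, 3, 33, 42, 1, 27, 14, 4]
Tree (level-order array): [17, 10, 33, 3, 14, 27, 42, 1, 4]
Compute height bottom-up (empty subtree = -1):
  height(1) = 1 + max(-1, -1) = 0
  height(4) = 1 + max(-1, -1) = 0
  height(3) = 1 + max(0, 0) = 1
  height(14) = 1 + max(-1, -1) = 0
  height(10) = 1 + max(1, 0) = 2
  height(27) = 1 + max(-1, -1) = 0
  height(42) = 1 + max(-1, -1) = 0
  height(33) = 1 + max(0, 0) = 1
  height(17) = 1 + max(2, 1) = 3
Height = 3


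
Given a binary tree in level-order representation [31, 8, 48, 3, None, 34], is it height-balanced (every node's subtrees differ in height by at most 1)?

Tree (level-order array): [31, 8, 48, 3, None, 34]
Definition: a tree is height-balanced if, at every node, |h(left) - h(right)| <= 1 (empty subtree has height -1).
Bottom-up per-node check:
  node 3: h_left=-1, h_right=-1, diff=0 [OK], height=0
  node 8: h_left=0, h_right=-1, diff=1 [OK], height=1
  node 34: h_left=-1, h_right=-1, diff=0 [OK], height=0
  node 48: h_left=0, h_right=-1, diff=1 [OK], height=1
  node 31: h_left=1, h_right=1, diff=0 [OK], height=2
All nodes satisfy the balance condition.
Result: Balanced


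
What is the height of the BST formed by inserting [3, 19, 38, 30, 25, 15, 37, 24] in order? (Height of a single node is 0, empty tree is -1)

Insertion order: [3, 19, 38, 30, 25, 15, 37, 24]
Tree (level-order array): [3, None, 19, 15, 38, None, None, 30, None, 25, 37, 24]
Compute height bottom-up (empty subtree = -1):
  height(15) = 1 + max(-1, -1) = 0
  height(24) = 1 + max(-1, -1) = 0
  height(25) = 1 + max(0, -1) = 1
  height(37) = 1 + max(-1, -1) = 0
  height(30) = 1 + max(1, 0) = 2
  height(38) = 1 + max(2, -1) = 3
  height(19) = 1 + max(0, 3) = 4
  height(3) = 1 + max(-1, 4) = 5
Height = 5


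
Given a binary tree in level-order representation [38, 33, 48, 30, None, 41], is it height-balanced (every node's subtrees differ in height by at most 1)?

Tree (level-order array): [38, 33, 48, 30, None, 41]
Definition: a tree is height-balanced if, at every node, |h(left) - h(right)| <= 1 (empty subtree has height -1).
Bottom-up per-node check:
  node 30: h_left=-1, h_right=-1, diff=0 [OK], height=0
  node 33: h_left=0, h_right=-1, diff=1 [OK], height=1
  node 41: h_left=-1, h_right=-1, diff=0 [OK], height=0
  node 48: h_left=0, h_right=-1, diff=1 [OK], height=1
  node 38: h_left=1, h_right=1, diff=0 [OK], height=2
All nodes satisfy the balance condition.
Result: Balanced


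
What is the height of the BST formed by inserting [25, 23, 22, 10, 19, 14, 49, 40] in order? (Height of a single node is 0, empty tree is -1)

Insertion order: [25, 23, 22, 10, 19, 14, 49, 40]
Tree (level-order array): [25, 23, 49, 22, None, 40, None, 10, None, None, None, None, 19, 14]
Compute height bottom-up (empty subtree = -1):
  height(14) = 1 + max(-1, -1) = 0
  height(19) = 1 + max(0, -1) = 1
  height(10) = 1 + max(-1, 1) = 2
  height(22) = 1 + max(2, -1) = 3
  height(23) = 1 + max(3, -1) = 4
  height(40) = 1 + max(-1, -1) = 0
  height(49) = 1 + max(0, -1) = 1
  height(25) = 1 + max(4, 1) = 5
Height = 5


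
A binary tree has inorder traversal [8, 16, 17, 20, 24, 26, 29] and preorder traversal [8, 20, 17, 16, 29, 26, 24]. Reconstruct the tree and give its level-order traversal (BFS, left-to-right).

Inorder:  [8, 16, 17, 20, 24, 26, 29]
Preorder: [8, 20, 17, 16, 29, 26, 24]
Algorithm: preorder visits root first, so consume preorder in order;
for each root, split the current inorder slice at that value into
left-subtree inorder and right-subtree inorder, then recurse.
Recursive splits:
  root=8; inorder splits into left=[], right=[16, 17, 20, 24, 26, 29]
  root=20; inorder splits into left=[16, 17], right=[24, 26, 29]
  root=17; inorder splits into left=[16], right=[]
  root=16; inorder splits into left=[], right=[]
  root=29; inorder splits into left=[24, 26], right=[]
  root=26; inorder splits into left=[24], right=[]
  root=24; inorder splits into left=[], right=[]
Reconstructed level-order: [8, 20, 17, 29, 16, 26, 24]


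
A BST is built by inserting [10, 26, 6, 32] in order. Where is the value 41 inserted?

Starting tree (level order): [10, 6, 26, None, None, None, 32]
Insertion path: 10 -> 26 -> 32
Result: insert 41 as right child of 32
Final tree (level order): [10, 6, 26, None, None, None, 32, None, 41]


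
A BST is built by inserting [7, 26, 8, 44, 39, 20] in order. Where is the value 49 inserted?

Starting tree (level order): [7, None, 26, 8, 44, None, 20, 39]
Insertion path: 7 -> 26 -> 44
Result: insert 49 as right child of 44
Final tree (level order): [7, None, 26, 8, 44, None, 20, 39, 49]


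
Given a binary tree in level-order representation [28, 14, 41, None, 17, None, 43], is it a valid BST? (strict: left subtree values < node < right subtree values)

Level-order array: [28, 14, 41, None, 17, None, 43]
Validate using subtree bounds (lo, hi): at each node, require lo < value < hi,
then recurse left with hi=value and right with lo=value.
Preorder trace (stopping at first violation):
  at node 28 with bounds (-inf, +inf): OK
  at node 14 with bounds (-inf, 28): OK
  at node 17 with bounds (14, 28): OK
  at node 41 with bounds (28, +inf): OK
  at node 43 with bounds (41, +inf): OK
No violation found at any node.
Result: Valid BST


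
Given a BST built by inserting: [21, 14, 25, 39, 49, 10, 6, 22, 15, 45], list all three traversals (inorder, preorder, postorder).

Tree insertion order: [21, 14, 25, 39, 49, 10, 6, 22, 15, 45]
Tree (level-order array): [21, 14, 25, 10, 15, 22, 39, 6, None, None, None, None, None, None, 49, None, None, 45]
Inorder (L, root, R): [6, 10, 14, 15, 21, 22, 25, 39, 45, 49]
Preorder (root, L, R): [21, 14, 10, 6, 15, 25, 22, 39, 49, 45]
Postorder (L, R, root): [6, 10, 15, 14, 22, 45, 49, 39, 25, 21]


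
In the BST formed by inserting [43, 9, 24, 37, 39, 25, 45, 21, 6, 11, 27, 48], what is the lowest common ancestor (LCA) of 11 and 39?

Tree insertion order: [43, 9, 24, 37, 39, 25, 45, 21, 6, 11, 27, 48]
Tree (level-order array): [43, 9, 45, 6, 24, None, 48, None, None, 21, 37, None, None, 11, None, 25, 39, None, None, None, 27]
In a BST, the LCA of p=11, q=39 is the first node v on the
root-to-leaf path with p <= v <= q (go left if both < v, right if both > v).
Walk from root:
  at 43: both 11 and 39 < 43, go left
  at 9: both 11 and 39 > 9, go right
  at 24: 11 <= 24 <= 39, this is the LCA
LCA = 24


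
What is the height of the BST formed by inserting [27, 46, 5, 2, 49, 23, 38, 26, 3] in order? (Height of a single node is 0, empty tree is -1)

Insertion order: [27, 46, 5, 2, 49, 23, 38, 26, 3]
Tree (level-order array): [27, 5, 46, 2, 23, 38, 49, None, 3, None, 26]
Compute height bottom-up (empty subtree = -1):
  height(3) = 1 + max(-1, -1) = 0
  height(2) = 1 + max(-1, 0) = 1
  height(26) = 1 + max(-1, -1) = 0
  height(23) = 1 + max(-1, 0) = 1
  height(5) = 1 + max(1, 1) = 2
  height(38) = 1 + max(-1, -1) = 0
  height(49) = 1 + max(-1, -1) = 0
  height(46) = 1 + max(0, 0) = 1
  height(27) = 1 + max(2, 1) = 3
Height = 3


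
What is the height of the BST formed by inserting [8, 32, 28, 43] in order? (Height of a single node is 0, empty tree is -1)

Insertion order: [8, 32, 28, 43]
Tree (level-order array): [8, None, 32, 28, 43]
Compute height bottom-up (empty subtree = -1):
  height(28) = 1 + max(-1, -1) = 0
  height(43) = 1 + max(-1, -1) = 0
  height(32) = 1 + max(0, 0) = 1
  height(8) = 1 + max(-1, 1) = 2
Height = 2


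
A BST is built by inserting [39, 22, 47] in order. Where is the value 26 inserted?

Starting tree (level order): [39, 22, 47]
Insertion path: 39 -> 22
Result: insert 26 as right child of 22
Final tree (level order): [39, 22, 47, None, 26]


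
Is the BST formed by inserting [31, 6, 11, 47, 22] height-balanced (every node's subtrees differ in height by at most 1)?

Tree (level-order array): [31, 6, 47, None, 11, None, None, None, 22]
Definition: a tree is height-balanced if, at every node, |h(left) - h(right)| <= 1 (empty subtree has height -1).
Bottom-up per-node check:
  node 22: h_left=-1, h_right=-1, diff=0 [OK], height=0
  node 11: h_left=-1, h_right=0, diff=1 [OK], height=1
  node 6: h_left=-1, h_right=1, diff=2 [FAIL (|-1-1|=2 > 1)], height=2
  node 47: h_left=-1, h_right=-1, diff=0 [OK], height=0
  node 31: h_left=2, h_right=0, diff=2 [FAIL (|2-0|=2 > 1)], height=3
Node 6 violates the condition: |-1 - 1| = 2 > 1.
Result: Not balanced


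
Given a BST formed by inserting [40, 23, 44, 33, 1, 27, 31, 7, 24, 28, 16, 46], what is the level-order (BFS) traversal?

Tree insertion order: [40, 23, 44, 33, 1, 27, 31, 7, 24, 28, 16, 46]
Tree (level-order array): [40, 23, 44, 1, 33, None, 46, None, 7, 27, None, None, None, None, 16, 24, 31, None, None, None, None, 28]
BFS from the root, enqueuing left then right child of each popped node:
  queue [40] -> pop 40, enqueue [23, 44], visited so far: [40]
  queue [23, 44] -> pop 23, enqueue [1, 33], visited so far: [40, 23]
  queue [44, 1, 33] -> pop 44, enqueue [46], visited so far: [40, 23, 44]
  queue [1, 33, 46] -> pop 1, enqueue [7], visited so far: [40, 23, 44, 1]
  queue [33, 46, 7] -> pop 33, enqueue [27], visited so far: [40, 23, 44, 1, 33]
  queue [46, 7, 27] -> pop 46, enqueue [none], visited so far: [40, 23, 44, 1, 33, 46]
  queue [7, 27] -> pop 7, enqueue [16], visited so far: [40, 23, 44, 1, 33, 46, 7]
  queue [27, 16] -> pop 27, enqueue [24, 31], visited so far: [40, 23, 44, 1, 33, 46, 7, 27]
  queue [16, 24, 31] -> pop 16, enqueue [none], visited so far: [40, 23, 44, 1, 33, 46, 7, 27, 16]
  queue [24, 31] -> pop 24, enqueue [none], visited so far: [40, 23, 44, 1, 33, 46, 7, 27, 16, 24]
  queue [31] -> pop 31, enqueue [28], visited so far: [40, 23, 44, 1, 33, 46, 7, 27, 16, 24, 31]
  queue [28] -> pop 28, enqueue [none], visited so far: [40, 23, 44, 1, 33, 46, 7, 27, 16, 24, 31, 28]
Result: [40, 23, 44, 1, 33, 46, 7, 27, 16, 24, 31, 28]


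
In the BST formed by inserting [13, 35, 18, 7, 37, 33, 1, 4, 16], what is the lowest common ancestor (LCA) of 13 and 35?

Tree insertion order: [13, 35, 18, 7, 37, 33, 1, 4, 16]
Tree (level-order array): [13, 7, 35, 1, None, 18, 37, None, 4, 16, 33]
In a BST, the LCA of p=13, q=35 is the first node v on the
root-to-leaf path with p <= v <= q (go left if both < v, right if both > v).
Walk from root:
  at 13: 13 <= 13 <= 35, this is the LCA
LCA = 13


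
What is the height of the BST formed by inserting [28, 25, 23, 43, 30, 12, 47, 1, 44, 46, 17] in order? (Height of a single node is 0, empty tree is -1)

Insertion order: [28, 25, 23, 43, 30, 12, 47, 1, 44, 46, 17]
Tree (level-order array): [28, 25, 43, 23, None, 30, 47, 12, None, None, None, 44, None, 1, 17, None, 46]
Compute height bottom-up (empty subtree = -1):
  height(1) = 1 + max(-1, -1) = 0
  height(17) = 1 + max(-1, -1) = 0
  height(12) = 1 + max(0, 0) = 1
  height(23) = 1 + max(1, -1) = 2
  height(25) = 1 + max(2, -1) = 3
  height(30) = 1 + max(-1, -1) = 0
  height(46) = 1 + max(-1, -1) = 0
  height(44) = 1 + max(-1, 0) = 1
  height(47) = 1 + max(1, -1) = 2
  height(43) = 1 + max(0, 2) = 3
  height(28) = 1 + max(3, 3) = 4
Height = 4


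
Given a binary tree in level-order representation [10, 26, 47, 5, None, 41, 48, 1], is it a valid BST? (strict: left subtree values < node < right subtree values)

Level-order array: [10, 26, 47, 5, None, 41, 48, 1]
Validate using subtree bounds (lo, hi): at each node, require lo < value < hi,
then recurse left with hi=value and right with lo=value.
Preorder trace (stopping at first violation):
  at node 10 with bounds (-inf, +inf): OK
  at node 26 with bounds (-inf, 10): VIOLATION
Node 26 violates its bound: not (-inf < 26 < 10).
Result: Not a valid BST


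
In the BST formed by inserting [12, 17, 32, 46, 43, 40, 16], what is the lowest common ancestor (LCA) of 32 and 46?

Tree insertion order: [12, 17, 32, 46, 43, 40, 16]
Tree (level-order array): [12, None, 17, 16, 32, None, None, None, 46, 43, None, 40]
In a BST, the LCA of p=32, q=46 is the first node v on the
root-to-leaf path with p <= v <= q (go left if both < v, right if both > v).
Walk from root:
  at 12: both 32 and 46 > 12, go right
  at 17: both 32 and 46 > 17, go right
  at 32: 32 <= 32 <= 46, this is the LCA
LCA = 32


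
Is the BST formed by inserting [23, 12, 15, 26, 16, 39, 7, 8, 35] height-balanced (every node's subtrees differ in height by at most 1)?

Tree (level-order array): [23, 12, 26, 7, 15, None, 39, None, 8, None, 16, 35]
Definition: a tree is height-balanced if, at every node, |h(left) - h(right)| <= 1 (empty subtree has height -1).
Bottom-up per-node check:
  node 8: h_left=-1, h_right=-1, diff=0 [OK], height=0
  node 7: h_left=-1, h_right=0, diff=1 [OK], height=1
  node 16: h_left=-1, h_right=-1, diff=0 [OK], height=0
  node 15: h_left=-1, h_right=0, diff=1 [OK], height=1
  node 12: h_left=1, h_right=1, diff=0 [OK], height=2
  node 35: h_left=-1, h_right=-1, diff=0 [OK], height=0
  node 39: h_left=0, h_right=-1, diff=1 [OK], height=1
  node 26: h_left=-1, h_right=1, diff=2 [FAIL (|-1-1|=2 > 1)], height=2
  node 23: h_left=2, h_right=2, diff=0 [OK], height=3
Node 26 violates the condition: |-1 - 1| = 2 > 1.
Result: Not balanced


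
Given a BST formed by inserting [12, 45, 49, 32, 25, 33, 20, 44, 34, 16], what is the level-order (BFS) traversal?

Tree insertion order: [12, 45, 49, 32, 25, 33, 20, 44, 34, 16]
Tree (level-order array): [12, None, 45, 32, 49, 25, 33, None, None, 20, None, None, 44, 16, None, 34]
BFS from the root, enqueuing left then right child of each popped node:
  queue [12] -> pop 12, enqueue [45], visited so far: [12]
  queue [45] -> pop 45, enqueue [32, 49], visited so far: [12, 45]
  queue [32, 49] -> pop 32, enqueue [25, 33], visited so far: [12, 45, 32]
  queue [49, 25, 33] -> pop 49, enqueue [none], visited so far: [12, 45, 32, 49]
  queue [25, 33] -> pop 25, enqueue [20], visited so far: [12, 45, 32, 49, 25]
  queue [33, 20] -> pop 33, enqueue [44], visited so far: [12, 45, 32, 49, 25, 33]
  queue [20, 44] -> pop 20, enqueue [16], visited so far: [12, 45, 32, 49, 25, 33, 20]
  queue [44, 16] -> pop 44, enqueue [34], visited so far: [12, 45, 32, 49, 25, 33, 20, 44]
  queue [16, 34] -> pop 16, enqueue [none], visited so far: [12, 45, 32, 49, 25, 33, 20, 44, 16]
  queue [34] -> pop 34, enqueue [none], visited so far: [12, 45, 32, 49, 25, 33, 20, 44, 16, 34]
Result: [12, 45, 32, 49, 25, 33, 20, 44, 16, 34]


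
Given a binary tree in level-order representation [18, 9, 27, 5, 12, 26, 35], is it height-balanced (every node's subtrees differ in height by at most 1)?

Tree (level-order array): [18, 9, 27, 5, 12, 26, 35]
Definition: a tree is height-balanced if, at every node, |h(left) - h(right)| <= 1 (empty subtree has height -1).
Bottom-up per-node check:
  node 5: h_left=-1, h_right=-1, diff=0 [OK], height=0
  node 12: h_left=-1, h_right=-1, diff=0 [OK], height=0
  node 9: h_left=0, h_right=0, diff=0 [OK], height=1
  node 26: h_left=-1, h_right=-1, diff=0 [OK], height=0
  node 35: h_left=-1, h_right=-1, diff=0 [OK], height=0
  node 27: h_left=0, h_right=0, diff=0 [OK], height=1
  node 18: h_left=1, h_right=1, diff=0 [OK], height=2
All nodes satisfy the balance condition.
Result: Balanced


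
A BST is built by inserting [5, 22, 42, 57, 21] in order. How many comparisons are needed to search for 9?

Search path for 9: 5 -> 22 -> 21
Found: False
Comparisons: 3


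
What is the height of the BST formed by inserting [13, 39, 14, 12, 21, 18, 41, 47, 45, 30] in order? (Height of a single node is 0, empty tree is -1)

Insertion order: [13, 39, 14, 12, 21, 18, 41, 47, 45, 30]
Tree (level-order array): [13, 12, 39, None, None, 14, 41, None, 21, None, 47, 18, 30, 45]
Compute height bottom-up (empty subtree = -1):
  height(12) = 1 + max(-1, -1) = 0
  height(18) = 1 + max(-1, -1) = 0
  height(30) = 1 + max(-1, -1) = 0
  height(21) = 1 + max(0, 0) = 1
  height(14) = 1 + max(-1, 1) = 2
  height(45) = 1 + max(-1, -1) = 0
  height(47) = 1 + max(0, -1) = 1
  height(41) = 1 + max(-1, 1) = 2
  height(39) = 1 + max(2, 2) = 3
  height(13) = 1 + max(0, 3) = 4
Height = 4


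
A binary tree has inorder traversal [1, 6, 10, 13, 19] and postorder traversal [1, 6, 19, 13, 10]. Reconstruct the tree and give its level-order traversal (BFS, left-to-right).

Inorder:   [1, 6, 10, 13, 19]
Postorder: [1, 6, 19, 13, 10]
Algorithm: postorder visits root last, so walk postorder right-to-left;
each value is the root of the current inorder slice — split it at that
value, recurse on the right subtree first, then the left.
Recursive splits:
  root=10; inorder splits into left=[1, 6], right=[13, 19]
  root=13; inorder splits into left=[], right=[19]
  root=19; inorder splits into left=[], right=[]
  root=6; inorder splits into left=[1], right=[]
  root=1; inorder splits into left=[], right=[]
Reconstructed level-order: [10, 6, 13, 1, 19]


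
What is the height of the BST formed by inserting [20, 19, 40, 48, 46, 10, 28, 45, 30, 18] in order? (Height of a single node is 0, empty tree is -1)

Insertion order: [20, 19, 40, 48, 46, 10, 28, 45, 30, 18]
Tree (level-order array): [20, 19, 40, 10, None, 28, 48, None, 18, None, 30, 46, None, None, None, None, None, 45]
Compute height bottom-up (empty subtree = -1):
  height(18) = 1 + max(-1, -1) = 0
  height(10) = 1 + max(-1, 0) = 1
  height(19) = 1 + max(1, -1) = 2
  height(30) = 1 + max(-1, -1) = 0
  height(28) = 1 + max(-1, 0) = 1
  height(45) = 1 + max(-1, -1) = 0
  height(46) = 1 + max(0, -1) = 1
  height(48) = 1 + max(1, -1) = 2
  height(40) = 1 + max(1, 2) = 3
  height(20) = 1 + max(2, 3) = 4
Height = 4


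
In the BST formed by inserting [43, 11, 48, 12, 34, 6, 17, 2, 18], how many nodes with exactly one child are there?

Tree built from: [43, 11, 48, 12, 34, 6, 17, 2, 18]
Tree (level-order array): [43, 11, 48, 6, 12, None, None, 2, None, None, 34, None, None, 17, None, None, 18]
Rule: These are nodes with exactly 1 non-null child.
Per-node child counts:
  node 43: 2 child(ren)
  node 11: 2 child(ren)
  node 6: 1 child(ren)
  node 2: 0 child(ren)
  node 12: 1 child(ren)
  node 34: 1 child(ren)
  node 17: 1 child(ren)
  node 18: 0 child(ren)
  node 48: 0 child(ren)
Matching nodes: [6, 12, 34, 17]
Count of nodes with exactly one child: 4


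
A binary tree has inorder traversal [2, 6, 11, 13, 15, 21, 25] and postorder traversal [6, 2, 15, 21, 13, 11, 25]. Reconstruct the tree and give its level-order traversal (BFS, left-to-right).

Inorder:   [2, 6, 11, 13, 15, 21, 25]
Postorder: [6, 2, 15, 21, 13, 11, 25]
Algorithm: postorder visits root last, so walk postorder right-to-left;
each value is the root of the current inorder slice — split it at that
value, recurse on the right subtree first, then the left.
Recursive splits:
  root=25; inorder splits into left=[2, 6, 11, 13, 15, 21], right=[]
  root=11; inorder splits into left=[2, 6], right=[13, 15, 21]
  root=13; inorder splits into left=[], right=[15, 21]
  root=21; inorder splits into left=[15], right=[]
  root=15; inorder splits into left=[], right=[]
  root=2; inorder splits into left=[], right=[6]
  root=6; inorder splits into left=[], right=[]
Reconstructed level-order: [25, 11, 2, 13, 6, 21, 15]


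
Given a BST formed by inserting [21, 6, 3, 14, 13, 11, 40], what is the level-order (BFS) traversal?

Tree insertion order: [21, 6, 3, 14, 13, 11, 40]
Tree (level-order array): [21, 6, 40, 3, 14, None, None, None, None, 13, None, 11]
BFS from the root, enqueuing left then right child of each popped node:
  queue [21] -> pop 21, enqueue [6, 40], visited so far: [21]
  queue [6, 40] -> pop 6, enqueue [3, 14], visited so far: [21, 6]
  queue [40, 3, 14] -> pop 40, enqueue [none], visited so far: [21, 6, 40]
  queue [3, 14] -> pop 3, enqueue [none], visited so far: [21, 6, 40, 3]
  queue [14] -> pop 14, enqueue [13], visited so far: [21, 6, 40, 3, 14]
  queue [13] -> pop 13, enqueue [11], visited so far: [21, 6, 40, 3, 14, 13]
  queue [11] -> pop 11, enqueue [none], visited so far: [21, 6, 40, 3, 14, 13, 11]
Result: [21, 6, 40, 3, 14, 13, 11]


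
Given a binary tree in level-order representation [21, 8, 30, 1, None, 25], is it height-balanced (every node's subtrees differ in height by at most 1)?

Tree (level-order array): [21, 8, 30, 1, None, 25]
Definition: a tree is height-balanced if, at every node, |h(left) - h(right)| <= 1 (empty subtree has height -1).
Bottom-up per-node check:
  node 1: h_left=-1, h_right=-1, diff=0 [OK], height=0
  node 8: h_left=0, h_right=-1, diff=1 [OK], height=1
  node 25: h_left=-1, h_right=-1, diff=0 [OK], height=0
  node 30: h_left=0, h_right=-1, diff=1 [OK], height=1
  node 21: h_left=1, h_right=1, diff=0 [OK], height=2
All nodes satisfy the balance condition.
Result: Balanced


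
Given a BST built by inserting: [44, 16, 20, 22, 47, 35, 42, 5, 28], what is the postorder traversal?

Tree insertion order: [44, 16, 20, 22, 47, 35, 42, 5, 28]
Tree (level-order array): [44, 16, 47, 5, 20, None, None, None, None, None, 22, None, 35, 28, 42]
Postorder traversal: [5, 28, 42, 35, 22, 20, 16, 47, 44]


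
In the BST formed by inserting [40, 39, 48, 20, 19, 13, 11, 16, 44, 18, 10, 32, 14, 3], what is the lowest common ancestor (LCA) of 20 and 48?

Tree insertion order: [40, 39, 48, 20, 19, 13, 11, 16, 44, 18, 10, 32, 14, 3]
Tree (level-order array): [40, 39, 48, 20, None, 44, None, 19, 32, None, None, 13, None, None, None, 11, 16, 10, None, 14, 18, 3]
In a BST, the LCA of p=20, q=48 is the first node v on the
root-to-leaf path with p <= v <= q (go left if both < v, right if both > v).
Walk from root:
  at 40: 20 <= 40 <= 48, this is the LCA
LCA = 40


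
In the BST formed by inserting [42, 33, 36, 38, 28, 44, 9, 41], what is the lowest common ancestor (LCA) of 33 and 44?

Tree insertion order: [42, 33, 36, 38, 28, 44, 9, 41]
Tree (level-order array): [42, 33, 44, 28, 36, None, None, 9, None, None, 38, None, None, None, 41]
In a BST, the LCA of p=33, q=44 is the first node v on the
root-to-leaf path with p <= v <= q (go left if both < v, right if both > v).
Walk from root:
  at 42: 33 <= 42 <= 44, this is the LCA
LCA = 42


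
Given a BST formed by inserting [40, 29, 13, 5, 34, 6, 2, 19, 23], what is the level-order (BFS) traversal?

Tree insertion order: [40, 29, 13, 5, 34, 6, 2, 19, 23]
Tree (level-order array): [40, 29, None, 13, 34, 5, 19, None, None, 2, 6, None, 23]
BFS from the root, enqueuing left then right child of each popped node:
  queue [40] -> pop 40, enqueue [29], visited so far: [40]
  queue [29] -> pop 29, enqueue [13, 34], visited so far: [40, 29]
  queue [13, 34] -> pop 13, enqueue [5, 19], visited so far: [40, 29, 13]
  queue [34, 5, 19] -> pop 34, enqueue [none], visited so far: [40, 29, 13, 34]
  queue [5, 19] -> pop 5, enqueue [2, 6], visited so far: [40, 29, 13, 34, 5]
  queue [19, 2, 6] -> pop 19, enqueue [23], visited so far: [40, 29, 13, 34, 5, 19]
  queue [2, 6, 23] -> pop 2, enqueue [none], visited so far: [40, 29, 13, 34, 5, 19, 2]
  queue [6, 23] -> pop 6, enqueue [none], visited so far: [40, 29, 13, 34, 5, 19, 2, 6]
  queue [23] -> pop 23, enqueue [none], visited so far: [40, 29, 13, 34, 5, 19, 2, 6, 23]
Result: [40, 29, 13, 34, 5, 19, 2, 6, 23]


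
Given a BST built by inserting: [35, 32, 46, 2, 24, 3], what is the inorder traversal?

Tree insertion order: [35, 32, 46, 2, 24, 3]
Tree (level-order array): [35, 32, 46, 2, None, None, None, None, 24, 3]
Inorder traversal: [2, 3, 24, 32, 35, 46]


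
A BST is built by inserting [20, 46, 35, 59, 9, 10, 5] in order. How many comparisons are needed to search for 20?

Search path for 20: 20
Found: True
Comparisons: 1


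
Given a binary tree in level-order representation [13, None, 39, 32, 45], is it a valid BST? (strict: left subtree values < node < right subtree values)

Level-order array: [13, None, 39, 32, 45]
Validate using subtree bounds (lo, hi): at each node, require lo < value < hi,
then recurse left with hi=value and right with lo=value.
Preorder trace (stopping at first violation):
  at node 13 with bounds (-inf, +inf): OK
  at node 39 with bounds (13, +inf): OK
  at node 32 with bounds (13, 39): OK
  at node 45 with bounds (39, +inf): OK
No violation found at any node.
Result: Valid BST


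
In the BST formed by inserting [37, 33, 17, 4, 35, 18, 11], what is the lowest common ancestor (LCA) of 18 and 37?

Tree insertion order: [37, 33, 17, 4, 35, 18, 11]
Tree (level-order array): [37, 33, None, 17, 35, 4, 18, None, None, None, 11]
In a BST, the LCA of p=18, q=37 is the first node v on the
root-to-leaf path with p <= v <= q (go left if both < v, right if both > v).
Walk from root:
  at 37: 18 <= 37 <= 37, this is the LCA
LCA = 37


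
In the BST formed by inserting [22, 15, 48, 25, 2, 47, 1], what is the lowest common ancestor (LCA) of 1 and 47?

Tree insertion order: [22, 15, 48, 25, 2, 47, 1]
Tree (level-order array): [22, 15, 48, 2, None, 25, None, 1, None, None, 47]
In a BST, the LCA of p=1, q=47 is the first node v on the
root-to-leaf path with p <= v <= q (go left if both < v, right if both > v).
Walk from root:
  at 22: 1 <= 22 <= 47, this is the LCA
LCA = 22


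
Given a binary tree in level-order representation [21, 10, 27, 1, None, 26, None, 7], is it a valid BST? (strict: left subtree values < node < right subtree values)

Level-order array: [21, 10, 27, 1, None, 26, None, 7]
Validate using subtree bounds (lo, hi): at each node, require lo < value < hi,
then recurse left with hi=value and right with lo=value.
Preorder trace (stopping at first violation):
  at node 21 with bounds (-inf, +inf): OK
  at node 10 with bounds (-inf, 21): OK
  at node 1 with bounds (-inf, 10): OK
  at node 7 with bounds (-inf, 1): VIOLATION
Node 7 violates its bound: not (-inf < 7 < 1).
Result: Not a valid BST


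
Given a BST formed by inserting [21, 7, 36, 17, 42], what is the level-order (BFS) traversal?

Tree insertion order: [21, 7, 36, 17, 42]
Tree (level-order array): [21, 7, 36, None, 17, None, 42]
BFS from the root, enqueuing left then right child of each popped node:
  queue [21] -> pop 21, enqueue [7, 36], visited so far: [21]
  queue [7, 36] -> pop 7, enqueue [17], visited so far: [21, 7]
  queue [36, 17] -> pop 36, enqueue [42], visited so far: [21, 7, 36]
  queue [17, 42] -> pop 17, enqueue [none], visited so far: [21, 7, 36, 17]
  queue [42] -> pop 42, enqueue [none], visited so far: [21, 7, 36, 17, 42]
Result: [21, 7, 36, 17, 42]


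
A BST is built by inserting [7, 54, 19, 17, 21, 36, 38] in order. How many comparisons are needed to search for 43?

Search path for 43: 7 -> 54 -> 19 -> 21 -> 36 -> 38
Found: False
Comparisons: 6
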